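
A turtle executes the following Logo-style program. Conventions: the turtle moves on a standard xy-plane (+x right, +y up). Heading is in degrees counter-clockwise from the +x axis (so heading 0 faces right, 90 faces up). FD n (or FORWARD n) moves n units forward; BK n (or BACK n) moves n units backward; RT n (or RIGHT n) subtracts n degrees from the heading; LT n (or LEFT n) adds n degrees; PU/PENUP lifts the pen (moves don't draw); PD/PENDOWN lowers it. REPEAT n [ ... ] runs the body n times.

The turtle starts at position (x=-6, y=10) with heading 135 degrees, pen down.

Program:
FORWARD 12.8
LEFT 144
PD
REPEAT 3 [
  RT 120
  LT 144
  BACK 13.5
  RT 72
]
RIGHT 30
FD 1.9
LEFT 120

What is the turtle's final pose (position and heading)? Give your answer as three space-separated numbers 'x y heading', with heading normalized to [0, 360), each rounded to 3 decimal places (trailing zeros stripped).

Answer: -7.373 51.377 225

Derivation:
Executing turtle program step by step:
Start: pos=(-6,10), heading=135, pen down
FD 12.8: (-6,10) -> (-15.051,19.051) [heading=135, draw]
LT 144: heading 135 -> 279
PD: pen down
REPEAT 3 [
  -- iteration 1/3 --
  RT 120: heading 279 -> 159
  LT 144: heading 159 -> 303
  BK 13.5: (-15.051,19.051) -> (-22.404,30.373) [heading=303, draw]
  RT 72: heading 303 -> 231
  -- iteration 2/3 --
  RT 120: heading 231 -> 111
  LT 144: heading 111 -> 255
  BK 13.5: (-22.404,30.373) -> (-18.91,43.413) [heading=255, draw]
  RT 72: heading 255 -> 183
  -- iteration 3/3 --
  RT 120: heading 183 -> 63
  LT 144: heading 63 -> 207
  BK 13.5: (-18.91,43.413) -> (-6.881,49.542) [heading=207, draw]
  RT 72: heading 207 -> 135
]
RT 30: heading 135 -> 105
FD 1.9: (-6.881,49.542) -> (-7.373,51.377) [heading=105, draw]
LT 120: heading 105 -> 225
Final: pos=(-7.373,51.377), heading=225, 5 segment(s) drawn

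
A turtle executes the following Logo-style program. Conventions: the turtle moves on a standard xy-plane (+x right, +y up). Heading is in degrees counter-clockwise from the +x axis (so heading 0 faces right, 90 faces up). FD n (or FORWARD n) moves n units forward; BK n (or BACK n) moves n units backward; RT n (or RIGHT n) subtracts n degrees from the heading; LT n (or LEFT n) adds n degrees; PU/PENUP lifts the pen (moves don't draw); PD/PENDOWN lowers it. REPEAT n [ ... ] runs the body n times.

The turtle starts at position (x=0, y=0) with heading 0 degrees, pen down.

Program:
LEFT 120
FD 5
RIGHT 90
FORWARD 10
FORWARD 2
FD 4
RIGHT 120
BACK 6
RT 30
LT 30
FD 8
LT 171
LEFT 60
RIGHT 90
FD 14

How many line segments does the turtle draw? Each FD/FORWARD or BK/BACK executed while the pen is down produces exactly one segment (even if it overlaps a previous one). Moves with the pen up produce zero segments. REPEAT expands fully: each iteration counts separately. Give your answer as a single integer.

Executing turtle program step by step:
Start: pos=(0,0), heading=0, pen down
LT 120: heading 0 -> 120
FD 5: (0,0) -> (-2.5,4.33) [heading=120, draw]
RT 90: heading 120 -> 30
FD 10: (-2.5,4.33) -> (6.16,9.33) [heading=30, draw]
FD 2: (6.16,9.33) -> (7.892,10.33) [heading=30, draw]
FD 4: (7.892,10.33) -> (11.356,12.33) [heading=30, draw]
RT 120: heading 30 -> 270
BK 6: (11.356,12.33) -> (11.356,18.33) [heading=270, draw]
RT 30: heading 270 -> 240
LT 30: heading 240 -> 270
FD 8: (11.356,18.33) -> (11.356,10.33) [heading=270, draw]
LT 171: heading 270 -> 81
LT 60: heading 81 -> 141
RT 90: heading 141 -> 51
FD 14: (11.356,10.33) -> (20.167,21.21) [heading=51, draw]
Final: pos=(20.167,21.21), heading=51, 7 segment(s) drawn
Segments drawn: 7

Answer: 7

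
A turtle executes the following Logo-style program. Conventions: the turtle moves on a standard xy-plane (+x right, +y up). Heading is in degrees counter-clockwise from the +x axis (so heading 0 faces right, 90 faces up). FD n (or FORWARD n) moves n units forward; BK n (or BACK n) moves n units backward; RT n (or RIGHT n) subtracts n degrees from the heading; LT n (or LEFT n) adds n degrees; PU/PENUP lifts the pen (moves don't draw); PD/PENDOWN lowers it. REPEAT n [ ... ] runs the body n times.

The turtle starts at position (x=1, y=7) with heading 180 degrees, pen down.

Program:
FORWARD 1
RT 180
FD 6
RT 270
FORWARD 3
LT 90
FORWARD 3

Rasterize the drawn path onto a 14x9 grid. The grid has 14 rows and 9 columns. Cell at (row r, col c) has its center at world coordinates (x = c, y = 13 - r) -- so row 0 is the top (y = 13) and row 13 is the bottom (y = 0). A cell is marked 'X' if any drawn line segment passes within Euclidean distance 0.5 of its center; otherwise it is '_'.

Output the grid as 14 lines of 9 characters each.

Segment 0: (1,7) -> (0,7)
Segment 1: (0,7) -> (6,7)
Segment 2: (6,7) -> (6,10)
Segment 3: (6,10) -> (3,10)

Answer: _________
_________
_________
___XXXX__
______X__
______X__
XXXXXXX__
_________
_________
_________
_________
_________
_________
_________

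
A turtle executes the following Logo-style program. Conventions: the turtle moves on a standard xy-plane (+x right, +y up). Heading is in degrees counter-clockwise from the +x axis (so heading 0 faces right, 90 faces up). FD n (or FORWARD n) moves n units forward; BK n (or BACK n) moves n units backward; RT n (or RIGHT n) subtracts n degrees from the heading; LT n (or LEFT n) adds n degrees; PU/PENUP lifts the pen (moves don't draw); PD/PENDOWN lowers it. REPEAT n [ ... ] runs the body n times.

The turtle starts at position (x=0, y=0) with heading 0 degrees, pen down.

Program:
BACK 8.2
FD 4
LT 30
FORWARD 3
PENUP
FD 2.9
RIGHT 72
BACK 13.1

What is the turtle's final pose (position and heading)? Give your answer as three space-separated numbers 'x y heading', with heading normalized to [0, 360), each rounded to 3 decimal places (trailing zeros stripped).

Executing turtle program step by step:
Start: pos=(0,0), heading=0, pen down
BK 8.2: (0,0) -> (-8.2,0) [heading=0, draw]
FD 4: (-8.2,0) -> (-4.2,0) [heading=0, draw]
LT 30: heading 0 -> 30
FD 3: (-4.2,0) -> (-1.602,1.5) [heading=30, draw]
PU: pen up
FD 2.9: (-1.602,1.5) -> (0.91,2.95) [heading=30, move]
RT 72: heading 30 -> 318
BK 13.1: (0.91,2.95) -> (-8.826,11.716) [heading=318, move]
Final: pos=(-8.826,11.716), heading=318, 3 segment(s) drawn

Answer: -8.826 11.716 318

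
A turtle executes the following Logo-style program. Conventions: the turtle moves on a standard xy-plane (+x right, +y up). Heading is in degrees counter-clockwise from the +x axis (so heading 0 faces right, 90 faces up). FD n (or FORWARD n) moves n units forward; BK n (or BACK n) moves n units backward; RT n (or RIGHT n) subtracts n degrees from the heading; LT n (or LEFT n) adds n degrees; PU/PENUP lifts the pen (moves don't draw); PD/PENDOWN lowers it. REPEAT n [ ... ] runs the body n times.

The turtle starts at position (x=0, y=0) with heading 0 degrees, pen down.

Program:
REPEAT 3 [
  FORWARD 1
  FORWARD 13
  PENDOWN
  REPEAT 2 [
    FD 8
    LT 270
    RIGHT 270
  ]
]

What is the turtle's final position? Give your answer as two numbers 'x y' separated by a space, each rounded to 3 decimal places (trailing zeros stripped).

Answer: 90 0

Derivation:
Executing turtle program step by step:
Start: pos=(0,0), heading=0, pen down
REPEAT 3 [
  -- iteration 1/3 --
  FD 1: (0,0) -> (1,0) [heading=0, draw]
  FD 13: (1,0) -> (14,0) [heading=0, draw]
  PD: pen down
  REPEAT 2 [
    -- iteration 1/2 --
    FD 8: (14,0) -> (22,0) [heading=0, draw]
    LT 270: heading 0 -> 270
    RT 270: heading 270 -> 0
    -- iteration 2/2 --
    FD 8: (22,0) -> (30,0) [heading=0, draw]
    LT 270: heading 0 -> 270
    RT 270: heading 270 -> 0
  ]
  -- iteration 2/3 --
  FD 1: (30,0) -> (31,0) [heading=0, draw]
  FD 13: (31,0) -> (44,0) [heading=0, draw]
  PD: pen down
  REPEAT 2 [
    -- iteration 1/2 --
    FD 8: (44,0) -> (52,0) [heading=0, draw]
    LT 270: heading 0 -> 270
    RT 270: heading 270 -> 0
    -- iteration 2/2 --
    FD 8: (52,0) -> (60,0) [heading=0, draw]
    LT 270: heading 0 -> 270
    RT 270: heading 270 -> 0
  ]
  -- iteration 3/3 --
  FD 1: (60,0) -> (61,0) [heading=0, draw]
  FD 13: (61,0) -> (74,0) [heading=0, draw]
  PD: pen down
  REPEAT 2 [
    -- iteration 1/2 --
    FD 8: (74,0) -> (82,0) [heading=0, draw]
    LT 270: heading 0 -> 270
    RT 270: heading 270 -> 0
    -- iteration 2/2 --
    FD 8: (82,0) -> (90,0) [heading=0, draw]
    LT 270: heading 0 -> 270
    RT 270: heading 270 -> 0
  ]
]
Final: pos=(90,0), heading=0, 12 segment(s) drawn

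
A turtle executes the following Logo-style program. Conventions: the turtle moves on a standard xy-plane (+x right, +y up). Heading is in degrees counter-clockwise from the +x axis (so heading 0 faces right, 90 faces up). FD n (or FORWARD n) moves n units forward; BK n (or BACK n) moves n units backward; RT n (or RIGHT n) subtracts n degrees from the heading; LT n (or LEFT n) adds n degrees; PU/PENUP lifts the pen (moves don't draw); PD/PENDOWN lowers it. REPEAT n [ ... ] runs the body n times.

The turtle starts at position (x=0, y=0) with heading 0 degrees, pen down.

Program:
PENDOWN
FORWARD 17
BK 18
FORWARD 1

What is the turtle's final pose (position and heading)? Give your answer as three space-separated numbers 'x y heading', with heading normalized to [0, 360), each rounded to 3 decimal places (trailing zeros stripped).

Answer: 0 0 0

Derivation:
Executing turtle program step by step:
Start: pos=(0,0), heading=0, pen down
PD: pen down
FD 17: (0,0) -> (17,0) [heading=0, draw]
BK 18: (17,0) -> (-1,0) [heading=0, draw]
FD 1: (-1,0) -> (0,0) [heading=0, draw]
Final: pos=(0,0), heading=0, 3 segment(s) drawn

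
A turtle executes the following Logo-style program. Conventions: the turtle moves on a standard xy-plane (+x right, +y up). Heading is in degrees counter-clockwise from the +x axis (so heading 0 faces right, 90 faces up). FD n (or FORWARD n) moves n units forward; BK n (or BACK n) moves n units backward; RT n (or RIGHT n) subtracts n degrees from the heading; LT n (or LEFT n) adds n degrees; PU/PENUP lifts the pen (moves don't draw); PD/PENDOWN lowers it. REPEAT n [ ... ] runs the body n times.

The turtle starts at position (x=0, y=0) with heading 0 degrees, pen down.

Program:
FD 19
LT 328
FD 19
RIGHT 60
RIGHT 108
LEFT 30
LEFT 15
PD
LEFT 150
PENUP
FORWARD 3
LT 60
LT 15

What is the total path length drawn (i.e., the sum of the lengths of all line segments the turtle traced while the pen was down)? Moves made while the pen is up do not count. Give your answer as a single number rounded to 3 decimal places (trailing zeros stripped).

Answer: 38

Derivation:
Executing turtle program step by step:
Start: pos=(0,0), heading=0, pen down
FD 19: (0,0) -> (19,0) [heading=0, draw]
LT 328: heading 0 -> 328
FD 19: (19,0) -> (35.113,-10.068) [heading=328, draw]
RT 60: heading 328 -> 268
RT 108: heading 268 -> 160
LT 30: heading 160 -> 190
LT 15: heading 190 -> 205
PD: pen down
LT 150: heading 205 -> 355
PU: pen up
FD 3: (35.113,-10.068) -> (38.101,-10.33) [heading=355, move]
LT 60: heading 355 -> 55
LT 15: heading 55 -> 70
Final: pos=(38.101,-10.33), heading=70, 2 segment(s) drawn

Segment lengths:
  seg 1: (0,0) -> (19,0), length = 19
  seg 2: (19,0) -> (35.113,-10.068), length = 19
Total = 38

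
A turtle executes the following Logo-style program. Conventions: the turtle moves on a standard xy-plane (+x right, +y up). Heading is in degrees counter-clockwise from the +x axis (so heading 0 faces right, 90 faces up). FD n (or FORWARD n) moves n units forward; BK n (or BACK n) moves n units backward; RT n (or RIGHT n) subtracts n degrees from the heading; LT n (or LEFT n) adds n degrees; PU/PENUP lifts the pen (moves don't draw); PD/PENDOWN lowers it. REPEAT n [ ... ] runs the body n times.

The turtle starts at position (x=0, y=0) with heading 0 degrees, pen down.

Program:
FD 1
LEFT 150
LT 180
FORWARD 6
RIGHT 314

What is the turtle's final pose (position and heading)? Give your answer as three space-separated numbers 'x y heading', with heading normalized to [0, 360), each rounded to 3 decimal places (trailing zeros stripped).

Answer: 6.196 -3 16

Derivation:
Executing turtle program step by step:
Start: pos=(0,0), heading=0, pen down
FD 1: (0,0) -> (1,0) [heading=0, draw]
LT 150: heading 0 -> 150
LT 180: heading 150 -> 330
FD 6: (1,0) -> (6.196,-3) [heading=330, draw]
RT 314: heading 330 -> 16
Final: pos=(6.196,-3), heading=16, 2 segment(s) drawn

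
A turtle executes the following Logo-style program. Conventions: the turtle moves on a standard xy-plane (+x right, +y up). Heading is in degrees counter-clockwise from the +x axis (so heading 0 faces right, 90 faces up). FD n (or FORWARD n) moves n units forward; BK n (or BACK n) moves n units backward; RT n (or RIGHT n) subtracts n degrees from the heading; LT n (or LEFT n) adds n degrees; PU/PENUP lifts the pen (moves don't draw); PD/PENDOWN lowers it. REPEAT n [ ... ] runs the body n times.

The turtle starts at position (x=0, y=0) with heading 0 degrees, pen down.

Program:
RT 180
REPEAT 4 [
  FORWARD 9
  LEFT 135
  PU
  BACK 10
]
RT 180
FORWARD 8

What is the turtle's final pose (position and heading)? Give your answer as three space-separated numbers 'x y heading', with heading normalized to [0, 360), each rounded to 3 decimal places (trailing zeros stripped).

Answer: -27 0.414 180

Derivation:
Executing turtle program step by step:
Start: pos=(0,0), heading=0, pen down
RT 180: heading 0 -> 180
REPEAT 4 [
  -- iteration 1/4 --
  FD 9: (0,0) -> (-9,0) [heading=180, draw]
  LT 135: heading 180 -> 315
  PU: pen up
  BK 10: (-9,0) -> (-16.071,7.071) [heading=315, move]
  -- iteration 2/4 --
  FD 9: (-16.071,7.071) -> (-9.707,0.707) [heading=315, move]
  LT 135: heading 315 -> 90
  PU: pen up
  BK 10: (-9.707,0.707) -> (-9.707,-9.293) [heading=90, move]
  -- iteration 3/4 --
  FD 9: (-9.707,-9.293) -> (-9.707,-0.293) [heading=90, move]
  LT 135: heading 90 -> 225
  PU: pen up
  BK 10: (-9.707,-0.293) -> (-2.636,6.778) [heading=225, move]
  -- iteration 4/4 --
  FD 9: (-2.636,6.778) -> (-9,0.414) [heading=225, move]
  LT 135: heading 225 -> 0
  PU: pen up
  BK 10: (-9,0.414) -> (-19,0.414) [heading=0, move]
]
RT 180: heading 0 -> 180
FD 8: (-19,0.414) -> (-27,0.414) [heading=180, move]
Final: pos=(-27,0.414), heading=180, 1 segment(s) drawn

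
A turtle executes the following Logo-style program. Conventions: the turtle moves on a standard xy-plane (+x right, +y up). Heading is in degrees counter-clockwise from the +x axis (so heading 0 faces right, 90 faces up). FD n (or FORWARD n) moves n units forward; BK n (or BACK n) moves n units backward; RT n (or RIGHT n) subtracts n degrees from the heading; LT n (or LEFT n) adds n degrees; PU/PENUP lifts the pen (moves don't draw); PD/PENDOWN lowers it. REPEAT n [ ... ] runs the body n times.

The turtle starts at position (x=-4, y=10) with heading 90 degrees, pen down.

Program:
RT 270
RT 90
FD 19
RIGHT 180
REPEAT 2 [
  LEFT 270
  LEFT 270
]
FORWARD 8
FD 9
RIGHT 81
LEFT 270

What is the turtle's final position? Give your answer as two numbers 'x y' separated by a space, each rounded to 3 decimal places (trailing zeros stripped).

Answer: -4 12

Derivation:
Executing turtle program step by step:
Start: pos=(-4,10), heading=90, pen down
RT 270: heading 90 -> 180
RT 90: heading 180 -> 90
FD 19: (-4,10) -> (-4,29) [heading=90, draw]
RT 180: heading 90 -> 270
REPEAT 2 [
  -- iteration 1/2 --
  LT 270: heading 270 -> 180
  LT 270: heading 180 -> 90
  -- iteration 2/2 --
  LT 270: heading 90 -> 0
  LT 270: heading 0 -> 270
]
FD 8: (-4,29) -> (-4,21) [heading=270, draw]
FD 9: (-4,21) -> (-4,12) [heading=270, draw]
RT 81: heading 270 -> 189
LT 270: heading 189 -> 99
Final: pos=(-4,12), heading=99, 3 segment(s) drawn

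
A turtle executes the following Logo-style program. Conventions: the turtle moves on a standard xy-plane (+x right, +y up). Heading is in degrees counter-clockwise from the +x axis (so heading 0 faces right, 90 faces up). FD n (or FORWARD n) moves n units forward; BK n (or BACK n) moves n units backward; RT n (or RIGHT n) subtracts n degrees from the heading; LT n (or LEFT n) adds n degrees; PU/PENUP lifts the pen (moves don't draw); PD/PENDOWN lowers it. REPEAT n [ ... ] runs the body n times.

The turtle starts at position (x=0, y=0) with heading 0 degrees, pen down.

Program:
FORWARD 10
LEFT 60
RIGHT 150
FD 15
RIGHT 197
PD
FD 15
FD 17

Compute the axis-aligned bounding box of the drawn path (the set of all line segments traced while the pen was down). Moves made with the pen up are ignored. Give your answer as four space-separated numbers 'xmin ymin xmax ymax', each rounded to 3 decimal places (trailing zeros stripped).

Executing turtle program step by step:
Start: pos=(0,0), heading=0, pen down
FD 10: (0,0) -> (10,0) [heading=0, draw]
LT 60: heading 0 -> 60
RT 150: heading 60 -> 270
FD 15: (10,0) -> (10,-15) [heading=270, draw]
RT 197: heading 270 -> 73
PD: pen down
FD 15: (10,-15) -> (14.386,-0.655) [heading=73, draw]
FD 17: (14.386,-0.655) -> (19.356,15.602) [heading=73, draw]
Final: pos=(19.356,15.602), heading=73, 4 segment(s) drawn

Segment endpoints: x in {0, 10, 10, 14.386, 19.356}, y in {-15, -0.655, 0, 15.602}
xmin=0, ymin=-15, xmax=19.356, ymax=15.602

Answer: 0 -15 19.356 15.602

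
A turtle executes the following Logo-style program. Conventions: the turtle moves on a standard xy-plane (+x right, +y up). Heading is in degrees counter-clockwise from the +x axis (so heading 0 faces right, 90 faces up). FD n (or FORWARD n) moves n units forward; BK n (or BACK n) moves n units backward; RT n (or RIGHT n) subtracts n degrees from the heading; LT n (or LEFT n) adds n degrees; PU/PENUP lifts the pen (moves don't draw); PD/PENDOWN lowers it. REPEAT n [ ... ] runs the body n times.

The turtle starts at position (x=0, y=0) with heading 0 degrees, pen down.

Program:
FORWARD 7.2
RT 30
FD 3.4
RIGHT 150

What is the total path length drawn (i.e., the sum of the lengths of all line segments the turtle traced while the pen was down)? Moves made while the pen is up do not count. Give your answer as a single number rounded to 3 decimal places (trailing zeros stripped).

Executing turtle program step by step:
Start: pos=(0,0), heading=0, pen down
FD 7.2: (0,0) -> (7.2,0) [heading=0, draw]
RT 30: heading 0 -> 330
FD 3.4: (7.2,0) -> (10.144,-1.7) [heading=330, draw]
RT 150: heading 330 -> 180
Final: pos=(10.144,-1.7), heading=180, 2 segment(s) drawn

Segment lengths:
  seg 1: (0,0) -> (7.2,0), length = 7.2
  seg 2: (7.2,0) -> (10.144,-1.7), length = 3.4
Total = 10.6

Answer: 10.6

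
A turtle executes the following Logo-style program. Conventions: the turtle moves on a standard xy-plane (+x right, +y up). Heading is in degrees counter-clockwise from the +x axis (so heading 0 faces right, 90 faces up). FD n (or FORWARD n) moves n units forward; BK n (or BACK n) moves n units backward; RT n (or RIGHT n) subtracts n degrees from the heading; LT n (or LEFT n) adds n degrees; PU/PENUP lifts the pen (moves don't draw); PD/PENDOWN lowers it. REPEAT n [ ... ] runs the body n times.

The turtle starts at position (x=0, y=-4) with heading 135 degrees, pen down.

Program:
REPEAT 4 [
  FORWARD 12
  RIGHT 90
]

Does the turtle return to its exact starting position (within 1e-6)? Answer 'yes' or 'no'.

Executing turtle program step by step:
Start: pos=(0,-4), heading=135, pen down
REPEAT 4 [
  -- iteration 1/4 --
  FD 12: (0,-4) -> (-8.485,4.485) [heading=135, draw]
  RT 90: heading 135 -> 45
  -- iteration 2/4 --
  FD 12: (-8.485,4.485) -> (0,12.971) [heading=45, draw]
  RT 90: heading 45 -> 315
  -- iteration 3/4 --
  FD 12: (0,12.971) -> (8.485,4.485) [heading=315, draw]
  RT 90: heading 315 -> 225
  -- iteration 4/4 --
  FD 12: (8.485,4.485) -> (0,-4) [heading=225, draw]
  RT 90: heading 225 -> 135
]
Final: pos=(0,-4), heading=135, 4 segment(s) drawn

Start position: (0, -4)
Final position: (0, -4)
Distance = 0; < 1e-6 -> CLOSED

Answer: yes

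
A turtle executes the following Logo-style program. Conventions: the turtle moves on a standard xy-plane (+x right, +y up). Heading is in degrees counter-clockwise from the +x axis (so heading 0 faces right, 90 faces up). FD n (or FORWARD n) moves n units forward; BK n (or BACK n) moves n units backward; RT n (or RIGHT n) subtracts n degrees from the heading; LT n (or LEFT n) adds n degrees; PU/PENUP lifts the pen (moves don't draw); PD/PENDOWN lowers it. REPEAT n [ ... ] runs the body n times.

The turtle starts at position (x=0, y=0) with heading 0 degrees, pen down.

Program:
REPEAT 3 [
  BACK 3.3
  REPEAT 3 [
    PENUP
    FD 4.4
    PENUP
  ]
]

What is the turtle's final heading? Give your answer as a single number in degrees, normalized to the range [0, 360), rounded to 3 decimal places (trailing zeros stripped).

Executing turtle program step by step:
Start: pos=(0,0), heading=0, pen down
REPEAT 3 [
  -- iteration 1/3 --
  BK 3.3: (0,0) -> (-3.3,0) [heading=0, draw]
  REPEAT 3 [
    -- iteration 1/3 --
    PU: pen up
    FD 4.4: (-3.3,0) -> (1.1,0) [heading=0, move]
    PU: pen up
    -- iteration 2/3 --
    PU: pen up
    FD 4.4: (1.1,0) -> (5.5,0) [heading=0, move]
    PU: pen up
    -- iteration 3/3 --
    PU: pen up
    FD 4.4: (5.5,0) -> (9.9,0) [heading=0, move]
    PU: pen up
  ]
  -- iteration 2/3 --
  BK 3.3: (9.9,0) -> (6.6,0) [heading=0, move]
  REPEAT 3 [
    -- iteration 1/3 --
    PU: pen up
    FD 4.4: (6.6,0) -> (11,0) [heading=0, move]
    PU: pen up
    -- iteration 2/3 --
    PU: pen up
    FD 4.4: (11,0) -> (15.4,0) [heading=0, move]
    PU: pen up
    -- iteration 3/3 --
    PU: pen up
    FD 4.4: (15.4,0) -> (19.8,0) [heading=0, move]
    PU: pen up
  ]
  -- iteration 3/3 --
  BK 3.3: (19.8,0) -> (16.5,0) [heading=0, move]
  REPEAT 3 [
    -- iteration 1/3 --
    PU: pen up
    FD 4.4: (16.5,0) -> (20.9,0) [heading=0, move]
    PU: pen up
    -- iteration 2/3 --
    PU: pen up
    FD 4.4: (20.9,0) -> (25.3,0) [heading=0, move]
    PU: pen up
    -- iteration 3/3 --
    PU: pen up
    FD 4.4: (25.3,0) -> (29.7,0) [heading=0, move]
    PU: pen up
  ]
]
Final: pos=(29.7,0), heading=0, 1 segment(s) drawn

Answer: 0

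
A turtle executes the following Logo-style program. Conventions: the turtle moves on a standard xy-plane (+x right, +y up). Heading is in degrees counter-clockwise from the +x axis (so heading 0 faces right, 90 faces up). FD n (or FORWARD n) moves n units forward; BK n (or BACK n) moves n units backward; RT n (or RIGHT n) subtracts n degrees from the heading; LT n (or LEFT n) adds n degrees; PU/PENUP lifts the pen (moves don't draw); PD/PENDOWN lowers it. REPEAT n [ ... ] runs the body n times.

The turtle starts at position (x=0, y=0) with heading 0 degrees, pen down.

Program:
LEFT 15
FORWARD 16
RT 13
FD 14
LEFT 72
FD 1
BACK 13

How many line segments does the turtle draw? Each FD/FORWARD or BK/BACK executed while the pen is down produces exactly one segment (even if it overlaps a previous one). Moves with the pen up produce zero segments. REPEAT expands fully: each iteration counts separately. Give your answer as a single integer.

Executing turtle program step by step:
Start: pos=(0,0), heading=0, pen down
LT 15: heading 0 -> 15
FD 16: (0,0) -> (15.455,4.141) [heading=15, draw]
RT 13: heading 15 -> 2
FD 14: (15.455,4.141) -> (29.446,4.63) [heading=2, draw]
LT 72: heading 2 -> 74
FD 1: (29.446,4.63) -> (29.722,5.591) [heading=74, draw]
BK 13: (29.722,5.591) -> (26.139,-6.905) [heading=74, draw]
Final: pos=(26.139,-6.905), heading=74, 4 segment(s) drawn
Segments drawn: 4

Answer: 4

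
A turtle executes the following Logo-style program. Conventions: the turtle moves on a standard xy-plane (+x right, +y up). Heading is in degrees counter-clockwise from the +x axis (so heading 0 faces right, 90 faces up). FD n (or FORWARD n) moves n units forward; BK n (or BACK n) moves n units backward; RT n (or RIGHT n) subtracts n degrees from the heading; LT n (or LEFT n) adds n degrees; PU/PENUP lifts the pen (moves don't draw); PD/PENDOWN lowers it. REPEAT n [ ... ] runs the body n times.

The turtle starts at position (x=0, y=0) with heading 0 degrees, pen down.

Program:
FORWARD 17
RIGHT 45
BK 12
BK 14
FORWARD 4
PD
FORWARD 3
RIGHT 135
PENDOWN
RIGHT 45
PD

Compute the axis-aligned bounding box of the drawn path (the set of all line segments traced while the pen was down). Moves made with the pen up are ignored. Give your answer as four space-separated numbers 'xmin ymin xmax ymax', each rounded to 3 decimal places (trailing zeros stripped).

Executing turtle program step by step:
Start: pos=(0,0), heading=0, pen down
FD 17: (0,0) -> (17,0) [heading=0, draw]
RT 45: heading 0 -> 315
BK 12: (17,0) -> (8.515,8.485) [heading=315, draw]
BK 14: (8.515,8.485) -> (-1.385,18.385) [heading=315, draw]
FD 4: (-1.385,18.385) -> (1.444,15.556) [heading=315, draw]
PD: pen down
FD 3: (1.444,15.556) -> (3.565,13.435) [heading=315, draw]
RT 135: heading 315 -> 180
PD: pen down
RT 45: heading 180 -> 135
PD: pen down
Final: pos=(3.565,13.435), heading=135, 5 segment(s) drawn

Segment endpoints: x in {-1.385, 0, 1.444, 3.565, 8.515, 17}, y in {0, 8.485, 13.435, 15.556, 18.385}
xmin=-1.385, ymin=0, xmax=17, ymax=18.385

Answer: -1.385 0 17 18.385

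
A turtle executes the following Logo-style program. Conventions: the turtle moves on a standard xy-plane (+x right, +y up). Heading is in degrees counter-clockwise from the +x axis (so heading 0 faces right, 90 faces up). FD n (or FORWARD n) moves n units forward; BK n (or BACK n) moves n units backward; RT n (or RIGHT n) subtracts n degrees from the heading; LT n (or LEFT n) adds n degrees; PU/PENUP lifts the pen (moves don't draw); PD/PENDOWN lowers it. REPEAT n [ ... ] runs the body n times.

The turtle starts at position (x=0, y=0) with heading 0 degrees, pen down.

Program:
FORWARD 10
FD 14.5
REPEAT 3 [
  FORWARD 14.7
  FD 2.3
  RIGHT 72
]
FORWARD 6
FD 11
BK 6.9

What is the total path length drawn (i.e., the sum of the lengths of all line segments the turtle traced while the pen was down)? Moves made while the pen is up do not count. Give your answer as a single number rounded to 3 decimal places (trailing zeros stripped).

Executing turtle program step by step:
Start: pos=(0,0), heading=0, pen down
FD 10: (0,0) -> (10,0) [heading=0, draw]
FD 14.5: (10,0) -> (24.5,0) [heading=0, draw]
REPEAT 3 [
  -- iteration 1/3 --
  FD 14.7: (24.5,0) -> (39.2,0) [heading=0, draw]
  FD 2.3: (39.2,0) -> (41.5,0) [heading=0, draw]
  RT 72: heading 0 -> 288
  -- iteration 2/3 --
  FD 14.7: (41.5,0) -> (46.043,-13.981) [heading=288, draw]
  FD 2.3: (46.043,-13.981) -> (46.753,-16.168) [heading=288, draw]
  RT 72: heading 288 -> 216
  -- iteration 3/3 --
  FD 14.7: (46.753,-16.168) -> (34.861,-24.808) [heading=216, draw]
  FD 2.3: (34.861,-24.808) -> (33,-26.16) [heading=216, draw]
  RT 72: heading 216 -> 144
]
FD 6: (33,-26.16) -> (28.146,-22.634) [heading=144, draw]
FD 11: (28.146,-22.634) -> (19.247,-16.168) [heading=144, draw]
BK 6.9: (19.247,-16.168) -> (24.829,-20.224) [heading=144, draw]
Final: pos=(24.829,-20.224), heading=144, 11 segment(s) drawn

Segment lengths:
  seg 1: (0,0) -> (10,0), length = 10
  seg 2: (10,0) -> (24.5,0), length = 14.5
  seg 3: (24.5,0) -> (39.2,0), length = 14.7
  seg 4: (39.2,0) -> (41.5,0), length = 2.3
  seg 5: (41.5,0) -> (46.043,-13.981), length = 14.7
  seg 6: (46.043,-13.981) -> (46.753,-16.168), length = 2.3
  seg 7: (46.753,-16.168) -> (34.861,-24.808), length = 14.7
  seg 8: (34.861,-24.808) -> (33,-26.16), length = 2.3
  seg 9: (33,-26.16) -> (28.146,-22.634), length = 6
  seg 10: (28.146,-22.634) -> (19.247,-16.168), length = 11
  seg 11: (19.247,-16.168) -> (24.829,-20.224), length = 6.9
Total = 99.4

Answer: 99.4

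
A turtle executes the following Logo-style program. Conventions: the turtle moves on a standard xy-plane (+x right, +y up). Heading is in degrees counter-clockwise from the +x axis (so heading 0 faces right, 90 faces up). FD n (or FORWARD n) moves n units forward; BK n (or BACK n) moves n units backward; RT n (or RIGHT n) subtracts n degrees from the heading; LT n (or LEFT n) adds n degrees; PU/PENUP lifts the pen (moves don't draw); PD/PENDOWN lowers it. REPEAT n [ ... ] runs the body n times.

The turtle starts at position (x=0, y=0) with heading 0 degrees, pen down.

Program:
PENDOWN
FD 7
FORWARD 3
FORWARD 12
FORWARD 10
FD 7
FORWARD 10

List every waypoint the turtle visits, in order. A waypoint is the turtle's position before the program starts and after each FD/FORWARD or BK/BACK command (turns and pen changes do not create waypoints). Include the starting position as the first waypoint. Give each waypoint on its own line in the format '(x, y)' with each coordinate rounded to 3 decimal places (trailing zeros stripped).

Answer: (0, 0)
(7, 0)
(10, 0)
(22, 0)
(32, 0)
(39, 0)
(49, 0)

Derivation:
Executing turtle program step by step:
Start: pos=(0,0), heading=0, pen down
PD: pen down
FD 7: (0,0) -> (7,0) [heading=0, draw]
FD 3: (7,0) -> (10,0) [heading=0, draw]
FD 12: (10,0) -> (22,0) [heading=0, draw]
FD 10: (22,0) -> (32,0) [heading=0, draw]
FD 7: (32,0) -> (39,0) [heading=0, draw]
FD 10: (39,0) -> (49,0) [heading=0, draw]
Final: pos=(49,0), heading=0, 6 segment(s) drawn
Waypoints (7 total):
(0, 0)
(7, 0)
(10, 0)
(22, 0)
(32, 0)
(39, 0)
(49, 0)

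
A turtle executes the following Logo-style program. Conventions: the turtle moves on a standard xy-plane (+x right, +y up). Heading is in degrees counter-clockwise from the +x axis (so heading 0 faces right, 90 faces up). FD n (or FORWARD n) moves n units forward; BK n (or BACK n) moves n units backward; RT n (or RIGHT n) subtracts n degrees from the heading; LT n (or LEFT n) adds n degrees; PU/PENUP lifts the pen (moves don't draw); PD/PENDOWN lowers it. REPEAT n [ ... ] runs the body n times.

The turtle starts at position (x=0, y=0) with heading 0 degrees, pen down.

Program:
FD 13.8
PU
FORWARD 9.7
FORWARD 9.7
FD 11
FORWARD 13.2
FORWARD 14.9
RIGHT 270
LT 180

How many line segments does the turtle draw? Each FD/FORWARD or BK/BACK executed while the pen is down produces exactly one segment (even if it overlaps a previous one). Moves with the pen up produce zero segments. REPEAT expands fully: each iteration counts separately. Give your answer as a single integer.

Executing turtle program step by step:
Start: pos=(0,0), heading=0, pen down
FD 13.8: (0,0) -> (13.8,0) [heading=0, draw]
PU: pen up
FD 9.7: (13.8,0) -> (23.5,0) [heading=0, move]
FD 9.7: (23.5,0) -> (33.2,0) [heading=0, move]
FD 11: (33.2,0) -> (44.2,0) [heading=0, move]
FD 13.2: (44.2,0) -> (57.4,0) [heading=0, move]
FD 14.9: (57.4,0) -> (72.3,0) [heading=0, move]
RT 270: heading 0 -> 90
LT 180: heading 90 -> 270
Final: pos=(72.3,0), heading=270, 1 segment(s) drawn
Segments drawn: 1

Answer: 1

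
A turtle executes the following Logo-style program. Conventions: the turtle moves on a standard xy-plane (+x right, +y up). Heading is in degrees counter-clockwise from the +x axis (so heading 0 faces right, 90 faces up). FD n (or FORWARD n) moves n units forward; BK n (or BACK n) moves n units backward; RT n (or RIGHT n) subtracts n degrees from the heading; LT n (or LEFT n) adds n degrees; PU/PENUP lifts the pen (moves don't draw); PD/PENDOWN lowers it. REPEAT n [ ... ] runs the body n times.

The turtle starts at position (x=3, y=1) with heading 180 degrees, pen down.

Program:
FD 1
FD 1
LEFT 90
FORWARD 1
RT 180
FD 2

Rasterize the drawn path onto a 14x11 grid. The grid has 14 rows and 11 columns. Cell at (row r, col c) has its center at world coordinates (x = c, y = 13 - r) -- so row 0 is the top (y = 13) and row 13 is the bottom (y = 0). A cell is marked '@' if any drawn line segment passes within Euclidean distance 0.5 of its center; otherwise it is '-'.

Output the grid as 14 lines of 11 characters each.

Segment 0: (3,1) -> (2,1)
Segment 1: (2,1) -> (1,1)
Segment 2: (1,1) -> (1,0)
Segment 3: (1,0) -> (1,2)

Answer: -----------
-----------
-----------
-----------
-----------
-----------
-----------
-----------
-----------
-----------
-----------
-@---------
-@@@-------
-@---------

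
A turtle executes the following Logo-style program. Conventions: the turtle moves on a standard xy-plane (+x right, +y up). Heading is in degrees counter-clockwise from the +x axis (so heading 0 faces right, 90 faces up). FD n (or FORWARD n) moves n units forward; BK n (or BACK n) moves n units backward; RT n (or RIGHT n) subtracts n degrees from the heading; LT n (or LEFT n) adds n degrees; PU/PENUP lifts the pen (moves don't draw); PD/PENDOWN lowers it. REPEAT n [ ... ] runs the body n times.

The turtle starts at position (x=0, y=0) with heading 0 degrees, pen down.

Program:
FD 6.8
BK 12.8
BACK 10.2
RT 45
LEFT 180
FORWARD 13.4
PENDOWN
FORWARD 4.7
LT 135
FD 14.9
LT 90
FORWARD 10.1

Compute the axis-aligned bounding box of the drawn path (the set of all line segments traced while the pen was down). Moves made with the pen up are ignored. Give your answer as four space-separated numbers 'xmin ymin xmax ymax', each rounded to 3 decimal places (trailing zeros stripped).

Answer: -28.999 -2.101 6.8 12.799

Derivation:
Executing turtle program step by step:
Start: pos=(0,0), heading=0, pen down
FD 6.8: (0,0) -> (6.8,0) [heading=0, draw]
BK 12.8: (6.8,0) -> (-6,0) [heading=0, draw]
BK 10.2: (-6,0) -> (-16.2,0) [heading=0, draw]
RT 45: heading 0 -> 315
LT 180: heading 315 -> 135
FD 13.4: (-16.2,0) -> (-25.675,9.475) [heading=135, draw]
PD: pen down
FD 4.7: (-25.675,9.475) -> (-28.999,12.799) [heading=135, draw]
LT 135: heading 135 -> 270
FD 14.9: (-28.999,12.799) -> (-28.999,-2.101) [heading=270, draw]
LT 90: heading 270 -> 0
FD 10.1: (-28.999,-2.101) -> (-18.899,-2.101) [heading=0, draw]
Final: pos=(-18.899,-2.101), heading=0, 7 segment(s) drawn

Segment endpoints: x in {-28.999, -28.999, -25.675, -18.899, -16.2, -6, 0, 6.8}, y in {-2.101, -2.101, 0, 9.475, 12.799}
xmin=-28.999, ymin=-2.101, xmax=6.8, ymax=12.799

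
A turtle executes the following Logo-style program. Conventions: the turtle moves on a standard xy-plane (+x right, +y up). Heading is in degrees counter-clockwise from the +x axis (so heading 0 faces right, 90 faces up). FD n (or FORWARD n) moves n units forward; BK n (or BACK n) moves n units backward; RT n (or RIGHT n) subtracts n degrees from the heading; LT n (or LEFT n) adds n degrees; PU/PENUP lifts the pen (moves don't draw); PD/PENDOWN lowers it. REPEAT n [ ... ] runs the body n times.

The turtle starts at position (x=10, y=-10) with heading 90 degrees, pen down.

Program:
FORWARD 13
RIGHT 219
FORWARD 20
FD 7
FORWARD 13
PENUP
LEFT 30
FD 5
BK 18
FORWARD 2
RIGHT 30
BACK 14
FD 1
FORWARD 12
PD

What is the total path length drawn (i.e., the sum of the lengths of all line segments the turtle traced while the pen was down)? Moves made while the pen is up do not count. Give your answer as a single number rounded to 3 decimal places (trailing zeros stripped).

Executing turtle program step by step:
Start: pos=(10,-10), heading=90, pen down
FD 13: (10,-10) -> (10,3) [heading=90, draw]
RT 219: heading 90 -> 231
FD 20: (10,3) -> (-2.586,-12.543) [heading=231, draw]
FD 7: (-2.586,-12.543) -> (-6.992,-17.983) [heading=231, draw]
FD 13: (-6.992,-17.983) -> (-15.173,-28.086) [heading=231, draw]
PU: pen up
LT 30: heading 231 -> 261
FD 5: (-15.173,-28.086) -> (-15.955,-33.024) [heading=261, move]
BK 18: (-15.955,-33.024) -> (-13.139,-15.246) [heading=261, move]
FD 2: (-13.139,-15.246) -> (-13.452,-17.221) [heading=261, move]
RT 30: heading 261 -> 231
BK 14: (-13.452,-17.221) -> (-4.642,-6.341) [heading=231, move]
FD 1: (-4.642,-6.341) -> (-5.271,-7.118) [heading=231, move]
FD 12: (-5.271,-7.118) -> (-12.823,-16.444) [heading=231, move]
PD: pen down
Final: pos=(-12.823,-16.444), heading=231, 4 segment(s) drawn

Segment lengths:
  seg 1: (10,-10) -> (10,3), length = 13
  seg 2: (10,3) -> (-2.586,-12.543), length = 20
  seg 3: (-2.586,-12.543) -> (-6.992,-17.983), length = 7
  seg 4: (-6.992,-17.983) -> (-15.173,-28.086), length = 13
Total = 53

Answer: 53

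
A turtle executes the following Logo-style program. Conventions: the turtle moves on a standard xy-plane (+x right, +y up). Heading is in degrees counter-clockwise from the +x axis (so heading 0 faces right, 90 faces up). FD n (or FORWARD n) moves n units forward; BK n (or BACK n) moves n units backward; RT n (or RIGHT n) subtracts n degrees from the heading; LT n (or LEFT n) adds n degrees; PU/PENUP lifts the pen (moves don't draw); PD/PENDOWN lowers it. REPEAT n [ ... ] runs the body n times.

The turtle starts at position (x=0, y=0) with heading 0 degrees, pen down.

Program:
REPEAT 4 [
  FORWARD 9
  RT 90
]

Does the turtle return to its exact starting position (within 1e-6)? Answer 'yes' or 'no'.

Answer: yes

Derivation:
Executing turtle program step by step:
Start: pos=(0,0), heading=0, pen down
REPEAT 4 [
  -- iteration 1/4 --
  FD 9: (0,0) -> (9,0) [heading=0, draw]
  RT 90: heading 0 -> 270
  -- iteration 2/4 --
  FD 9: (9,0) -> (9,-9) [heading=270, draw]
  RT 90: heading 270 -> 180
  -- iteration 3/4 --
  FD 9: (9,-9) -> (0,-9) [heading=180, draw]
  RT 90: heading 180 -> 90
  -- iteration 4/4 --
  FD 9: (0,-9) -> (0,0) [heading=90, draw]
  RT 90: heading 90 -> 0
]
Final: pos=(0,0), heading=0, 4 segment(s) drawn

Start position: (0, 0)
Final position: (0, 0)
Distance = 0; < 1e-6 -> CLOSED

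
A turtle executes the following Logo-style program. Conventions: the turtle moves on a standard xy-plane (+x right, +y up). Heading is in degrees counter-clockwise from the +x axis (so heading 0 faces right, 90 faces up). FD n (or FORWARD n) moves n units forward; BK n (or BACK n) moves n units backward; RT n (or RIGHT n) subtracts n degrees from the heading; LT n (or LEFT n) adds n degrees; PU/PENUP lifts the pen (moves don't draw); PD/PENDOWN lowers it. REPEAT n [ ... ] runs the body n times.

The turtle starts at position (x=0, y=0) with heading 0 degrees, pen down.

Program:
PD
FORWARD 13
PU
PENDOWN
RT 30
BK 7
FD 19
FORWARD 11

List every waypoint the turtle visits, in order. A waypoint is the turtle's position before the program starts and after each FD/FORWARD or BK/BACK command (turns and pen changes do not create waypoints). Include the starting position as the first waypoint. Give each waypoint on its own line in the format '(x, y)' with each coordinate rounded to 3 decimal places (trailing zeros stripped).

Executing turtle program step by step:
Start: pos=(0,0), heading=0, pen down
PD: pen down
FD 13: (0,0) -> (13,0) [heading=0, draw]
PU: pen up
PD: pen down
RT 30: heading 0 -> 330
BK 7: (13,0) -> (6.938,3.5) [heading=330, draw]
FD 19: (6.938,3.5) -> (23.392,-6) [heading=330, draw]
FD 11: (23.392,-6) -> (32.919,-11.5) [heading=330, draw]
Final: pos=(32.919,-11.5), heading=330, 4 segment(s) drawn
Waypoints (5 total):
(0, 0)
(13, 0)
(6.938, 3.5)
(23.392, -6)
(32.919, -11.5)

Answer: (0, 0)
(13, 0)
(6.938, 3.5)
(23.392, -6)
(32.919, -11.5)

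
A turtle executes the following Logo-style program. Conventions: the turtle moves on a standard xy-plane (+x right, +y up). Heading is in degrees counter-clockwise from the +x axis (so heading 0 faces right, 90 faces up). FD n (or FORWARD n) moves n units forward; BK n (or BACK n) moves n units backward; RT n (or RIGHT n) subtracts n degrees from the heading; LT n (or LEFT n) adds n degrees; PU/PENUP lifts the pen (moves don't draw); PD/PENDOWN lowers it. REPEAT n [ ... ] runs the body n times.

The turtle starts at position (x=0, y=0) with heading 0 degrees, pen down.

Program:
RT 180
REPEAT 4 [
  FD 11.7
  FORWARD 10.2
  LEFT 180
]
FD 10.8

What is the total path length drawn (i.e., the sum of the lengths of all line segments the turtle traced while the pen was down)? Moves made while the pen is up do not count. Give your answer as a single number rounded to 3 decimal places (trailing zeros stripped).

Executing turtle program step by step:
Start: pos=(0,0), heading=0, pen down
RT 180: heading 0 -> 180
REPEAT 4 [
  -- iteration 1/4 --
  FD 11.7: (0,0) -> (-11.7,0) [heading=180, draw]
  FD 10.2: (-11.7,0) -> (-21.9,0) [heading=180, draw]
  LT 180: heading 180 -> 0
  -- iteration 2/4 --
  FD 11.7: (-21.9,0) -> (-10.2,0) [heading=0, draw]
  FD 10.2: (-10.2,0) -> (0,0) [heading=0, draw]
  LT 180: heading 0 -> 180
  -- iteration 3/4 --
  FD 11.7: (0,0) -> (-11.7,0) [heading=180, draw]
  FD 10.2: (-11.7,0) -> (-21.9,0) [heading=180, draw]
  LT 180: heading 180 -> 0
  -- iteration 4/4 --
  FD 11.7: (-21.9,0) -> (-10.2,0) [heading=0, draw]
  FD 10.2: (-10.2,0) -> (0,0) [heading=0, draw]
  LT 180: heading 0 -> 180
]
FD 10.8: (0,0) -> (-10.8,0) [heading=180, draw]
Final: pos=(-10.8,0), heading=180, 9 segment(s) drawn

Segment lengths:
  seg 1: (0,0) -> (-11.7,0), length = 11.7
  seg 2: (-11.7,0) -> (-21.9,0), length = 10.2
  seg 3: (-21.9,0) -> (-10.2,0), length = 11.7
  seg 4: (-10.2,0) -> (0,0), length = 10.2
  seg 5: (0,0) -> (-11.7,0), length = 11.7
  seg 6: (-11.7,0) -> (-21.9,0), length = 10.2
  seg 7: (-21.9,0) -> (-10.2,0), length = 11.7
  seg 8: (-10.2,0) -> (0,0), length = 10.2
  seg 9: (0,0) -> (-10.8,0), length = 10.8
Total = 98.4

Answer: 98.4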